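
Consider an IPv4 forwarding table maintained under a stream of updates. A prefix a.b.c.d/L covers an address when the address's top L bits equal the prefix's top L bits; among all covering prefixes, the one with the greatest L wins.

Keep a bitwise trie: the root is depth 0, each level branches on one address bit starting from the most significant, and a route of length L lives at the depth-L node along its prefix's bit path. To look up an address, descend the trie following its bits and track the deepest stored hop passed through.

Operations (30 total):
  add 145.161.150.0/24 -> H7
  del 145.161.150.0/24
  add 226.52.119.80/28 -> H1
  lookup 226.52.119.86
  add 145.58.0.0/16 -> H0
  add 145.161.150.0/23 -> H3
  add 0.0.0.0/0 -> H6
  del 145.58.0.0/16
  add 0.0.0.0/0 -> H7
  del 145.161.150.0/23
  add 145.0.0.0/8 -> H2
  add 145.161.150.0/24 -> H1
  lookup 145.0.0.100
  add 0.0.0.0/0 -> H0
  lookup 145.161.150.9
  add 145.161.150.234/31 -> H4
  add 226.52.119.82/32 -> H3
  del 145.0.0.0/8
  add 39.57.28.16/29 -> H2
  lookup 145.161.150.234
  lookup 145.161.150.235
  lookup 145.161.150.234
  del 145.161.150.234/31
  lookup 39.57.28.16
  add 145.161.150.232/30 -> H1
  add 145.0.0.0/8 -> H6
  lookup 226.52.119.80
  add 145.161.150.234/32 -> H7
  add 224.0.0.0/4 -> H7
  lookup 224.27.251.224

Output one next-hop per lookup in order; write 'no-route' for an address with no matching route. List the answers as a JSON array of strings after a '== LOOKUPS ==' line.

Apply in order:
  add 145.161.150.0/24 -> H7 at depth 24
  - 145.161.150.0/24 clear@24
  add 226.52.119.80/28 -> H1 at depth 28
  Q 226.52.119.86: descend 1110001000110100011101110101 ; hops seen [H1] ; pick H1
  add 145.58.0.0/16 -> H0 at depth 16
  add 145.161.150.0/23 -> H3 at depth 23
  add 0.0.0.0/0 -> H6 at depth 0
  - 145.58.0.0/16 clear@16
  add 0.0.0.0/0 -> H7 at depth 0
  - 145.161.150.0/23 clear@23
  add 145.0.0.0/8 -> H2 at depth 8
  add 145.161.150.0/24 -> H1 at depth 24
  Q 145.0.0.100: descend 1001000100 ; hops seen [H7,H2] ; pick H2
  add 0.0.0.0/0 -> H0 at depth 0
  Q 145.161.150.9: descend 100100011010000110010110 ; hops seen [H0,H2,H1] ; pick H1
  add 145.161.150.234/31 -> H4 at depth 31
  add 226.52.119.82/32 -> H3 at depth 32
  - 145.0.0.0/8 clear@8
  add 39.57.28.16/29 -> H2 at depth 29
  Q 145.161.150.234: descend 1001000110100001100101101110101 ; hops seen [H0,H1,H4] ; pick H4
  Q 145.161.150.235: descend 1001000110100001100101101110101 ; hops seen [H0,H1,H4] ; pick H4
  Q 145.161.150.234: descend 1001000110100001100101101110101 ; hops seen [H0,H1,H4] ; pick H4
  - 145.161.150.234/31 clear@31
  Q 39.57.28.16: descend 00100111001110010001110000010 ; hops seen [H0,H2] ; pick H2
  add 145.161.150.232/30 -> H1 at depth 30
  add 145.0.0.0/8 -> H6 at depth 8
  Q 226.52.119.80: descend 111000100011010001110111010100 ; hops seen [H0,H1] ; pick H1
  add 145.161.150.234/32 -> H7 at depth 32
  add 224.0.0.0/4 -> H7 at depth 4
  Q 224.27.251.224: descend 111000 ; hops seen [H0,H7] ; pick H7

== LOOKUPS ==
["H1","H2","H1","H4","H4","H4","H2","H1","H7"]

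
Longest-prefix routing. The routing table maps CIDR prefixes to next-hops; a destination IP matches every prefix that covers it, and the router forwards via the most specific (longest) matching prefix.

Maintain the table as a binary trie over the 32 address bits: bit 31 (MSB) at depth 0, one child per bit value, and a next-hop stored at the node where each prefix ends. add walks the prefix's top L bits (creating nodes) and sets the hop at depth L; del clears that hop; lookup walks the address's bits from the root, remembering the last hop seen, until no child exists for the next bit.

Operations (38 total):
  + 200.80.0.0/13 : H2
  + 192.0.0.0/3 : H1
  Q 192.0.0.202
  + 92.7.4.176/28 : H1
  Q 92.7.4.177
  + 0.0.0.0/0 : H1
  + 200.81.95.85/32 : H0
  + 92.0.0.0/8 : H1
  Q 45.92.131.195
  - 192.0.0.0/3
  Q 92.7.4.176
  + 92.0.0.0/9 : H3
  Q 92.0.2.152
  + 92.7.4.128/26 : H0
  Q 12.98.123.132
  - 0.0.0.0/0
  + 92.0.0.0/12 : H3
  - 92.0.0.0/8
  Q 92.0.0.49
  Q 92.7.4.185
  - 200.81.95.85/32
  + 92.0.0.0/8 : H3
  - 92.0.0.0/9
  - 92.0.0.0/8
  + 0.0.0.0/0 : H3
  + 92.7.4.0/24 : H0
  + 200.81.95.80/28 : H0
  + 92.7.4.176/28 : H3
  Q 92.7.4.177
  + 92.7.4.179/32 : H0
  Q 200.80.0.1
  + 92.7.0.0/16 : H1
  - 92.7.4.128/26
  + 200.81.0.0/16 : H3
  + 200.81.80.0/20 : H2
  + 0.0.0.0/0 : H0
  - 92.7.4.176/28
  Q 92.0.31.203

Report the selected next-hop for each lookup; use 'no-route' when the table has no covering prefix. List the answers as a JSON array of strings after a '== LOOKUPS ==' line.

Process each operation:
  add 200.80.0.0/13 -> H2 at depth 13
  add 192.0.0.0/3 -> H1 at depth 3
  Q 192.0.0.202: descend 1100 ; hops seen [H1] ; pick H1
  add 92.7.4.176/28 -> H1 at depth 28
  Q 92.7.4.177: descend 0101110000000111000001001011 ; hops seen [H1] ; pick H1
  add 0.0.0.0/0 -> H1 at depth 0
  add 200.81.95.85/32 -> H0 at depth 32
  add 92.0.0.0/8 -> H1 at depth 8
  Q 45.92.131.195: descend 0 ; hops seen [H1] ; pick H1
  - 192.0.0.0/3 clear@3
  Q 92.7.4.176: descend 0101110000000111000001001011 ; hops seen [H1,H1,H1] ; pick H1
  add 92.0.0.0/9 -> H3 at depth 9
  Q 92.0.2.152: descend 0101110000000 ; hops seen [H1,H1,H3] ; pick H3
  add 92.7.4.128/26 -> H0 at depth 26
  Q 12.98.123.132: descend 0 ; hops seen [H1] ; pick H1
  - 0.0.0.0/0 clear@0
  add 92.0.0.0/12 -> H3 at depth 12
  - 92.0.0.0/8 clear@8
  Q 92.0.0.49: descend 0101110000000 ; hops seen [H3,H3] ; pick H3
  Q 92.7.4.185: descend 0101110000000111000001001011 ; hops seen [H3,H3,H0,H1] ; pick H1
  - 200.81.95.85/32 clear@32
  add 92.0.0.0/8 -> H3 at depth 8
  - 92.0.0.0/9 clear@9
  - 92.0.0.0/8 clear@8
  add 0.0.0.0/0 -> H3 at depth 0
  add 92.7.4.0/24 -> H0 at depth 24
  add 200.81.95.80/28 -> H0 at depth 28
  add 92.7.4.176/28 -> H3 at depth 28
  Q 92.7.4.177: descend 0101110000000111000001001011 ; hops seen [H3,H3,H0,H0,H3] ; pick H3
  add 92.7.4.179/32 -> H0 at depth 32
  Q 200.80.0.1: descend 110010000101000 ; hops seen [H3,H2] ; pick H2
  add 92.7.0.0/16 -> H1 at depth 16
  - 92.7.4.128/26 clear@26
  add 200.81.0.0/16 -> H3 at depth 16
  add 200.81.80.0/20 -> H2 at depth 20
  add 0.0.0.0/0 -> H0 at depth 0
  - 92.7.4.176/28 clear@28
  Q 92.0.31.203: descend 0101110000000 ; hops seen [H0,H3] ; pick H3

== LOOKUPS ==
["H1","H1","H1","H1","H3","H1","H3","H1","H3","H2","H3"]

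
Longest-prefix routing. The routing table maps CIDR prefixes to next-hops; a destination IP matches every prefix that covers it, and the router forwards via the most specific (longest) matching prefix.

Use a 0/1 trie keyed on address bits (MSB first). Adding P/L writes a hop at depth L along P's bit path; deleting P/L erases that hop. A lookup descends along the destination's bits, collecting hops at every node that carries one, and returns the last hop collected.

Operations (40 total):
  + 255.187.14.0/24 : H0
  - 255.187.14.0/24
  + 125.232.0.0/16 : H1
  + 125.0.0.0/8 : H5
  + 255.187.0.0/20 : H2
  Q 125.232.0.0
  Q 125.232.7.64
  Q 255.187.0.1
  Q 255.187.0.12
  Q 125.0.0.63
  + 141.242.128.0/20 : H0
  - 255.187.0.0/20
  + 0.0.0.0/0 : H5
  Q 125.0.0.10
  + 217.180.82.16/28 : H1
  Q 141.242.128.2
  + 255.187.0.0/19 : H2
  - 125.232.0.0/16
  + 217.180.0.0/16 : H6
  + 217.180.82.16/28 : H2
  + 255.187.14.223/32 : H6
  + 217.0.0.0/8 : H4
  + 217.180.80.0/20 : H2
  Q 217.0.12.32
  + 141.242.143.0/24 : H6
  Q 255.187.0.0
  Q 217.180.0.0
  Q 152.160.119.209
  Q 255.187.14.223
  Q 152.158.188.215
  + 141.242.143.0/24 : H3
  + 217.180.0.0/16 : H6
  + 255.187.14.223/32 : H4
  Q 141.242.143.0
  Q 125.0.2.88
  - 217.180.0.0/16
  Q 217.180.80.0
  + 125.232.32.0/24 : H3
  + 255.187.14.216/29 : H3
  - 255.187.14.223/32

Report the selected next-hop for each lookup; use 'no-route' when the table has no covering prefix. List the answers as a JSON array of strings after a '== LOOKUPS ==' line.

Apply in order:
  add 255.187.14.0/24 -> H0 at depth 24
  - 255.187.14.0/24 clear@24
  add 125.232.0.0/16 -> H1 at depth 16
  add 125.0.0.0/8 -> H5 at depth 8
  add 255.187.0.0/20 -> H2 at depth 20
  lookup 125.232.0.0: bits 0111110111101000 walk d0:-→d1:-→d2:-→d3:-→d4:-→d5:-→d6:-→d7:-→d8:H5→d9:-→d10:-→d11:-→d12:-→d13:-→d14:-→d15:-→d16:H1 -> H1
  lookup 125.232.7.64: bits 0111110111101000 walk d0:-→d1:-→d2:-→d3:-→d4:-→d5:-→d6:-→d7:-→d8:H5→d9:-→d10:-→d11:-→d12:-→d13:-→d14:-→d15:-→d16:H1 -> H1
  lookup 255.187.0.1: bits 11111111101110110000 walk d0:-→d1:-→d2:-→d3:-→d4:-→d5:-→d6:-→d7:-→d8:-→d9:-→d10:-→d11:-→d12:-→d13:-→d14:-→d15:-→d16:-→d17:-→d18:-→d19:-→d20:H2 -> H2
  lookup 255.187.0.12: bits 11111111101110110000 walk d0:-→d1:-→d2:-→d3:-→d4:-→d5:-→d6:-→d7:-→d8:-→d9:-→d10:-→d11:-→d12:-→d13:-→d14:-→d15:-→d16:-→d17:-→d18:-→d19:-→d20:H2 -> H2
  lookup 125.0.0.63: bits 01111101 walk d0:-→d1:-→d2:-→d3:-→d4:-→d5:-→d6:-→d7:-→d8:H5 -> H5
  add 141.242.128.0/20 -> H0 at depth 20
  - 255.187.0.0/20 clear@20
  add 0.0.0.0/0 -> H5 at depth 0
  lookup 125.0.0.10: bits 01111101 walk d0:H5→d1:-→d2:-→d3:-→d4:-→d5:-→d6:-→d7:-→d8:H5 -> H5
  add 217.180.82.16/28 -> H1 at depth 28
  lookup 141.242.128.2: bits 10001101111100101000 walk d0:H5→d1:-→d2:-→d3:-→d4:-→d5:-→d6:-→d7:-→d8:-→d9:-→d10:-→d11:-→d12:-→d13:-→d14:-→d15:-→d16:-→d17:-→d18:-→d19:-→d20:H0 -> H0
  add 255.187.0.0/19 -> H2 at depth 19
  - 125.232.0.0/16 clear@16
  add 217.180.0.0/16 -> H6 at depth 16
  add 217.180.82.16/28 -> H2 at depth 28
  add 255.187.14.223/32 -> H6 at depth 32
  add 217.0.0.0/8 -> H4 at depth 8
  add 217.180.80.0/20 -> H2 at depth 20
  lookup 217.0.12.32: bits 11011001 walk d0:H5→d1:-→d2:-→d3:-→d4:-→d5:-→d6:-→d7:-→d8:H4 -> H4
  add 141.242.143.0/24 -> H6 at depth 24
  lookup 255.187.0.0: bits 11111111101110110000 walk d0:H5→d1:-→d2:-→d3:-→d4:-→d5:-→d6:-→d7:-→d8:-→d9:-→d10:-→d11:-→d12:-→d13:-→d14:-→d15:-→d16:-→d17:-→d18:-→d19:H2→d20:- -> H2
  lookup 217.180.0.0: bits 11011001101101000 walk d0:H5→d1:-→d2:-→d3:-→d4:-→d5:-→d6:-→d7:-→d8:H4→d9:-→d10:-→d11:-→d12:-→d13:-→d14:-→d15:-→d16:H6→d17:- -> H6
  lookup 152.160.119.209: bits 100 walk d0:H5→d1:-→d2:-→d3:- -> H5
  lookup 255.187.14.223: bits 11111111101110110000111011011111 walk d0:H5→d1:-→d2:-→d3:-→d4:-→d5:-→d6:-→d7:-→d8:-→d9:-→d10:-→d11:-→d12:-→d13:-→d14:-→d15:-→d16:-→d17:-→d18:-→d19:H2→d20:-→d21:-→d22:-→d23:-→d24:-→d25:-→d26:-→d27:-→d28:-→d29:-→d30:-→d31:-→d32:H6 -> H6
  lookup 152.158.188.215: bits 100 walk d0:H5→d1:-→d2:-→d3:- -> H5
  add 141.242.143.0/24 -> H3 at depth 24
  add 217.180.0.0/16 -> H6 at depth 16
  add 255.187.14.223/32 -> H4 at depth 32
  lookup 141.242.143.0: bits 100011011111001010001111 walk d0:H5→d1:-→d2:-→d3:-→d4:-→d5:-→d6:-→d7:-→d8:-→d9:-→d10:-→d11:-→d12:-→d13:-→d14:-→d15:-→d16:-→d17:-→d18:-→d19:-→d20:H0→d21:-→d22:-→d23:-→d24:H3 -> H3
  lookup 125.0.2.88: bits 01111101 walk d0:H5→d1:-→d2:-→d3:-→d4:-→d5:-→d6:-→d7:-→d8:H5 -> H5
  - 217.180.0.0/16 clear@16
  lookup 217.180.80.0: bits 1101100110110100010100 walk d0:H5→d1:-→d2:-→d3:-→d4:-→d5:-→d6:-→d7:-→d8:H4→d9:-→d10:-→d11:-→d12:-→d13:-→d14:-→d15:-→d16:-→d17:-→d18:-→d19:-→d20:H2→d21:-→d22:- -> H2
  add 125.232.32.0/24 -> H3 at depth 24
  add 255.187.14.216/29 -> H3 at depth 29
  - 255.187.14.223/32 clear@32

== LOOKUPS ==
["H1","H1","H2","H2","H5","H5","H0","H4","H2","H6","H5","H6","H5","H3","H5","H2"]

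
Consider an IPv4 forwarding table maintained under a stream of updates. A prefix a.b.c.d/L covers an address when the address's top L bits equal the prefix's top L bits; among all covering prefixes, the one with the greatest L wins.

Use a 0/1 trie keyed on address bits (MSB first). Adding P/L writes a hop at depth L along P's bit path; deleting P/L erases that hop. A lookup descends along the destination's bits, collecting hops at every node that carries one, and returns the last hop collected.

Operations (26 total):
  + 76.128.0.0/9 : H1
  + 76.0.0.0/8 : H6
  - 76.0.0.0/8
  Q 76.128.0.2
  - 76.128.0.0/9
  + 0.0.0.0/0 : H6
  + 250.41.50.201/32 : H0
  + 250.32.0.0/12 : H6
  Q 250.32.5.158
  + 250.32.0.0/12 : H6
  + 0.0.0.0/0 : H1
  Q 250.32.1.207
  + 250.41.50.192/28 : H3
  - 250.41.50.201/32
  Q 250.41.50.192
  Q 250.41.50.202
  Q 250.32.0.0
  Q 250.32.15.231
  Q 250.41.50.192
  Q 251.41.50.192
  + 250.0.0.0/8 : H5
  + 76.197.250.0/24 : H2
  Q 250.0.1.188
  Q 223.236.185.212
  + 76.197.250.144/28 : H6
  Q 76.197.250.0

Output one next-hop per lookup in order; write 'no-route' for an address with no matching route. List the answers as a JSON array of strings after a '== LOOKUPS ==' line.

Trace:
  add 76.128.0.0/9 -> H1 at depth 9
  add 76.0.0.0/8 -> H6 at depth 8
  del 76.0.0.0/8 (clear depth 8)
  Q 76.128.0.2: descend 010011001 ; hops seen [H1] ; pick H1
  del 76.128.0.0/9 (clear depth 9)
  add 0.0.0.0/0 -> H6 at depth 0
  add 250.41.50.201/32 -> H0 at depth 32
  add 250.32.0.0/12 -> H6 at depth 12
  Q 250.32.5.158: descend 111110100010 ; hops seen [H6,H6] ; pick H6
  add 250.32.0.0/12 -> H6 at depth 12
  add 0.0.0.0/0 -> H1 at depth 0
  Q 250.32.1.207: descend 111110100010 ; hops seen [H1,H6] ; pick H6
  add 250.41.50.192/28 -> H3 at depth 28
  del 250.41.50.201/32 (clear depth 32)
  Q 250.41.50.192: descend 1111101000101001001100101100 ; hops seen [H1,H6,H3] ; pick H3
  Q 250.41.50.202: descend 111110100010100100110010110010 ; hops seen [H1,H6,H3] ; pick H3
  Q 250.32.0.0: descend 111110100010 ; hops seen [H1,H6] ; pick H6
  Q 250.32.15.231: descend 111110100010 ; hops seen [H1,H6] ; pick H6
  Q 250.41.50.192: descend 1111101000101001001100101100 ; hops seen [H1,H6,H3] ; pick H3
  Q 251.41.50.192: descend 1111101 ; hops seen [H1] ; pick H1
  add 250.0.0.0/8 -> H5 at depth 8
  add 76.197.250.0/24 -> H2 at depth 24
  Q 250.0.1.188: descend 1111101000 ; hops seen [H1,H5] ; pick H5
  Q 223.236.185.212: descend 11 ; hops seen [H1] ; pick H1
  add 76.197.250.144/28 -> H6 at depth 28
  Q 76.197.250.0: descend 010011001100010111111010 ; hops seen [H1,H2] ; pick H2

== LOOKUPS ==
["H1","H6","H6","H3","H3","H6","H6","H3","H1","H5","H1","H2"]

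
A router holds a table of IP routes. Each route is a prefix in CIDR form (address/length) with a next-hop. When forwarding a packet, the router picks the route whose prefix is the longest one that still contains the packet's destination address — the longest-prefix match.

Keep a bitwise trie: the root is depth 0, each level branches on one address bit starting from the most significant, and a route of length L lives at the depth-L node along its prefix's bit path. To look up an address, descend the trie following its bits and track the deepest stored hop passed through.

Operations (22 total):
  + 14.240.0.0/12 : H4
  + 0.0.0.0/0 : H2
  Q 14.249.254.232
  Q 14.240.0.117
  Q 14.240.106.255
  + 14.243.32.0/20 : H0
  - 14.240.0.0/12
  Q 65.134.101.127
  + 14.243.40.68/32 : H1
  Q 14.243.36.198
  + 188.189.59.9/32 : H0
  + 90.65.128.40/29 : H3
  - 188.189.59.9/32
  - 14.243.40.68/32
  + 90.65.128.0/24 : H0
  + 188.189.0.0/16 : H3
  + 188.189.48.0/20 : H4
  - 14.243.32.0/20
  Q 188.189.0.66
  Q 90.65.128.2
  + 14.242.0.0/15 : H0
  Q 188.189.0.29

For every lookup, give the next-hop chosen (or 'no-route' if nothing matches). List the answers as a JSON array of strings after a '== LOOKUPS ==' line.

Trace:
  + 14.240.0.0/12 (H4) depth=12
  + 0.0.0.0/0 (H2) depth=0
  ? 14.249.254.232  path d0:H2→d1:-→d2:-→d3:-→d4:-→d5:-→d6:-→d7:-→d8:-→d9:-→d10:-→d11:-→d12:H4  best=H4
  ? 14.240.0.117  path d0:H2→d1:-→d2:-→d3:-→d4:-→d5:-→d6:-→d7:-→d8:-→d9:-→d10:-→d11:-→d12:H4  best=H4
  ? 14.240.106.255  path d0:H2→d1:-→d2:-→d3:-→d4:-→d5:-→d6:-→d7:-→d8:-→d9:-→d10:-→d11:-→d12:H4  best=H4
  + 14.243.32.0/20 (H0) depth=20
  - 14.240.0.0/12 clear@12
  ? 65.134.101.127  path d0:H2→d1:-  best=H2
  + 14.243.40.68/32 (H1) depth=32
  ? 14.243.36.198  path d0:H2→d1:-→d2:-→d3:-→d4:-→d5:-→d6:-→d7:-→d8:-→d9:-→d10:-→d11:-→d12:-→d13:-→d14:-→d15:-→d16:-→d17:-→d18:-→d19:-→d20:H0  best=H0
  + 188.189.59.9/32 (H0) depth=32
  + 90.65.128.40/29 (H3) depth=29
  - 188.189.59.9/32 clear@32
  - 14.243.40.68/32 clear@32
  + 90.65.128.0/24 (H0) depth=24
  + 188.189.0.0/16 (H3) depth=16
  + 188.189.48.0/20 (H4) depth=20
  - 14.243.32.0/20 clear@20
  ? 188.189.0.66  path d0:H2→d1:-→d2:-→d3:-→d4:-→d5:-→d6:-→d7:-→d8:-→d9:-→d10:-→d11:-→d12:-→d13:-→d14:-→d15:-→d16:H3→d17:-→d18:-  best=H3
  ? 90.65.128.2  path d0:H2→d1:-→d2:-→d3:-→d4:-→d5:-→d6:-→d7:-→d8:-→d9:-→d10:-→d11:-→d12:-→d13:-→d14:-→d15:-→d16:-→d17:-→d18:-→d19:-→d20:-→d21:-→d22:-→d23:-→d24:H0→d25:-→d26:-  best=H0
  + 14.242.0.0/15 (H0) depth=15
  ? 188.189.0.29  path d0:H2→d1:-→d2:-→d3:-→d4:-→d5:-→d6:-→d7:-→d8:-→d9:-→d10:-→d11:-→d12:-→d13:-→d14:-→d15:-→d16:H3→d17:-→d18:-  best=H3

== LOOKUPS ==
["H4","H4","H4","H2","H0","H3","H0","H3"]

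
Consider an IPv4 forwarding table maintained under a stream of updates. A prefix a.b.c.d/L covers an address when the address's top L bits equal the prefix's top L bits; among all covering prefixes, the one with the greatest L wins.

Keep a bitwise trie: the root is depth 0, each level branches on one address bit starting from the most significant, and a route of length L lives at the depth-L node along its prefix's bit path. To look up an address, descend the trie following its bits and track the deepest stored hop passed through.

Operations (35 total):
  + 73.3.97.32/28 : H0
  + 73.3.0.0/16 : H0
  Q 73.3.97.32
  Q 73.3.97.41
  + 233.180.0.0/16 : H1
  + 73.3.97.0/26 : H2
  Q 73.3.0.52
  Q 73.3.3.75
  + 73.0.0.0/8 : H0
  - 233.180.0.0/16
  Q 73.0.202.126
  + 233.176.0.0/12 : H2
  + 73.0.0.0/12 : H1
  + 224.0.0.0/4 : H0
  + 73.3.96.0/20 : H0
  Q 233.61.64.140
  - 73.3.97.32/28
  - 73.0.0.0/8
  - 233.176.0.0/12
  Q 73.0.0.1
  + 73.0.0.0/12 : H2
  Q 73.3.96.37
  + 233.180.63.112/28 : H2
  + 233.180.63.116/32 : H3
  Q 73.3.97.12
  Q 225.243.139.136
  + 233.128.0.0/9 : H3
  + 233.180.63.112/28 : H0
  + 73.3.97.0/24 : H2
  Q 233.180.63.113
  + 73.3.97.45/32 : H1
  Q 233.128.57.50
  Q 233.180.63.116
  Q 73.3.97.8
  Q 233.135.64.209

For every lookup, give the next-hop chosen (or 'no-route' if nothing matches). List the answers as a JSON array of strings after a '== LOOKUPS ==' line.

Process each operation:
  add 73.3.97.32/28 -> H0 at depth 28
  add 73.3.0.0/16 -> H0 at depth 16
  Q 73.3.97.32: descend 0100100100000011011000010010 ; hops seen [H0,H0] ; pick H0
  Q 73.3.97.41: descend 0100100100000011011000010010 ; hops seen [H0,H0] ; pick H0
  add 233.180.0.0/16 -> H1 at depth 16
  add 73.3.97.0/26 -> H2 at depth 26
  Q 73.3.0.52: descend 01001001000000110 ; hops seen [H0] ; pick H0
  Q 73.3.3.75: descend 01001001000000110 ; hops seen [H0] ; pick H0
  add 73.0.0.0/8 -> H0 at depth 8
  del 233.180.0.0/16 (clear depth 16)
  Q 73.0.202.126: descend 01001001000000 ; hops seen [H0] ; pick H0
  add 233.176.0.0/12 -> H2 at depth 12
  add 73.0.0.0/12 -> H1 at depth 12
  add 224.0.0.0/4 -> H0 at depth 4
  add 73.3.96.0/20 -> H0 at depth 20
  Q 233.61.64.140: descend 11101001 ; hops seen [H0] ; pick H0
  del 73.3.97.32/28 (clear depth 28)
  del 73.0.0.0/8 (clear depth 8)
  del 233.176.0.0/12 (clear depth 12)
  Q 73.0.0.1: descend 01001001000000 ; hops seen [H1] ; pick H1
  add 73.0.0.0/12 -> H2 at depth 12
  Q 73.3.96.37: descend 01001001000000110110000 ; hops seen [H2,H0,H0] ; pick H0
  add 233.180.63.112/28 -> H2 at depth 28
  add 233.180.63.116/32 -> H3 at depth 32
  Q 73.3.97.12: descend 01001001000000110110000100 ; hops seen [H2,H0,H0,H2] ; pick H2
  Q 225.243.139.136: descend 1110 ; hops seen [H0] ; pick H0
  add 233.128.0.0/9 -> H3 at depth 9
  add 233.180.63.112/28 -> H0 at depth 28
  add 73.3.97.0/24 -> H2 at depth 24
  Q 233.180.63.113: descend 11101001101101000011111101110 ; hops seen [H0,H3,H0] ; pick H0
  add 73.3.97.45/32 -> H1 at depth 32
  Q 233.128.57.50: descend 1110100110 ; hops seen [H0,H3] ; pick H3
  Q 233.180.63.116: descend 11101001101101000011111101110100 ; hops seen [H0,H3,H0,H3] ; pick H3
  Q 73.3.97.8: descend 01001001000000110110000100 ; hops seen [H2,H0,H0,H2,H2] ; pick H2
  Q 233.135.64.209: descend 1110100110 ; hops seen [H0,H3] ; pick H3

== LOOKUPS ==
["H0","H0","H0","H0","H0","H0","H1","H0","H2","H0","H0","H3","H3","H2","H3"]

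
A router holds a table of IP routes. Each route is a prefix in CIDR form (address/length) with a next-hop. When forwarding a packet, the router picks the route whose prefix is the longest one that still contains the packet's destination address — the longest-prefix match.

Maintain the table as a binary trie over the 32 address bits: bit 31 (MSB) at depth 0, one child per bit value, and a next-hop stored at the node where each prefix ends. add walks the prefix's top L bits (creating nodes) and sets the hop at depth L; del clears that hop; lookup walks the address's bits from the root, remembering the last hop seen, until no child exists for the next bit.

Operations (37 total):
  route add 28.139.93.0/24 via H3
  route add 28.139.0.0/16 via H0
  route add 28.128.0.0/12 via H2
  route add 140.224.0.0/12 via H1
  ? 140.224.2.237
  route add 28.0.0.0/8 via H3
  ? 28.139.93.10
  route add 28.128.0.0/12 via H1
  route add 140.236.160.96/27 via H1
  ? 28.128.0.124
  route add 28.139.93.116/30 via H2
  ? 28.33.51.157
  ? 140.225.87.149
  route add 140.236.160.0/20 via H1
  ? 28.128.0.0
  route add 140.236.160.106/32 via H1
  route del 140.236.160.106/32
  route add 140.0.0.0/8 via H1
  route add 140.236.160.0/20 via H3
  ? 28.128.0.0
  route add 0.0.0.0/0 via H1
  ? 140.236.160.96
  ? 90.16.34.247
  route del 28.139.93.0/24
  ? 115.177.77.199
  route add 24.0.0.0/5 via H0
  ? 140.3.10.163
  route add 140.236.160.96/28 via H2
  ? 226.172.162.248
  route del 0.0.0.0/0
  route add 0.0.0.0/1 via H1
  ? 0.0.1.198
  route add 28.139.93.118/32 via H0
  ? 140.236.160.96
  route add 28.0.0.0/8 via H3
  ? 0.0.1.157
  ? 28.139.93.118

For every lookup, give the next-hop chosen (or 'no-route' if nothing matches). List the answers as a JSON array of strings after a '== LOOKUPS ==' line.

Process each operation:
  + 28.139.93.0/24 (H3) depth=24
  + 28.139.0.0/16 (H0) depth=16
  + 28.128.0.0/12 (H2) depth=12
  + 140.224.0.0/12 (H1) depth=12
  lookup 140.224.2.237: bits 100011001110 walk d0:-→d1:-→d2:-→d3:-→d4:-→d5:-→d6:-→d7:-→d8:-→d9:-→d10:-→d11:-→d12:H1 -> H1
  + 28.0.0.0/8 (H3) depth=8
  lookup 28.139.93.10: bits 000111001000101101011101 walk d0:-→d1:-→d2:-→d3:-→d4:-→d5:-→d6:-→d7:-→d8:H3→d9:-→d10:-→d11:-→d12:H2→d13:-→d14:-→d15:-→d16:H0→d17:-→d18:-→d19:-→d20:-→d21:-→d22:-→d23:-→d24:H3 -> H3
  + 28.128.0.0/12 (H1) depth=12
  + 140.236.160.96/27 (H1) depth=27
  lookup 28.128.0.124: bits 000111001000 walk d0:-→d1:-→d2:-→d3:-→d4:-→d5:-→d6:-→d7:-→d8:H3→d9:-→d10:-→d11:-→d12:H1 -> H1
  + 28.139.93.116/30 (H2) depth=30
  lookup 28.33.51.157: bits 00011100 walk d0:-→d1:-→d2:-→d3:-→d4:-→d5:-→d6:-→d7:-→d8:H3 -> H3
  lookup 140.225.87.149: bits 100011001110 walk d0:-→d1:-→d2:-→d3:-→d4:-→d5:-→d6:-→d7:-→d8:-→d9:-→d10:-→d11:-→d12:H1 -> H1
  + 140.236.160.0/20 (H1) depth=20
  lookup 28.128.0.0: bits 000111001000 walk d0:-→d1:-→d2:-→d3:-→d4:-→d5:-→d6:-→d7:-→d8:H3→d9:-→d10:-→d11:-→d12:H1 -> H1
  + 140.236.160.106/32 (H1) depth=32
  del 140.236.160.106/32 (clear depth 32)
  + 140.0.0.0/8 (H1) depth=8
  + 140.236.160.0/20 (H3) depth=20
  lookup 28.128.0.0: bits 000111001000 walk d0:-→d1:-→d2:-→d3:-→d4:-→d5:-→d6:-→d7:-→d8:H3→d9:-→d10:-→d11:-→d12:H1 -> H1
  + 0.0.0.0/0 (H1) depth=0
  lookup 140.236.160.96: bits 1000110011101100101000000110 walk d0:H1→d1:-→d2:-→d3:-→d4:-→d5:-→d6:-→d7:-→d8:H1→d9:-→d10:-→d11:-→d12:H1→d13:-→d14:-→d15:-→d16:-→d17:-→d18:-→d19:-→d20:H3→d21:-→d22:-→d23:-→d24:-→d25:-→d26:-→d27:H1→d28:- -> H1
  lookup 90.16.34.247: bits 0 walk d0:H1→d1:- -> H1
  del 28.139.93.0/24 (clear depth 24)
  lookup 115.177.77.199: bits 0 walk d0:H1→d1:- -> H1
  + 24.0.0.0/5 (H0) depth=5
  lookup 140.3.10.163: bits 10001100 walk d0:H1→d1:-→d2:-→d3:-→d4:-→d5:-→d6:-→d7:-→d8:H1 -> H1
  + 140.236.160.96/28 (H2) depth=28
  lookup 226.172.162.248: bits 1 walk d0:H1→d1:- -> H1
  del 0.0.0.0/0 (clear depth 0)
  + 0.0.0.0/1 (H1) depth=1
  lookup 0.0.1.198: bits 000 walk d0:-→d1:H1→d2:-→d3:- -> H1
  + 28.139.93.118/32 (H0) depth=32
  lookup 140.236.160.96: bits 1000110011101100101000000110 walk d0:-→d1:-→d2:-→d3:-→d4:-→d5:-→d6:-→d7:-→d8:H1→d9:-→d10:-→d11:-→d12:H1→d13:-→d14:-→d15:-→d16:-→d17:-→d18:-→d19:-→d20:H3→d21:-→d22:-→d23:-→d24:-→d25:-→d26:-→d27:H1→d28:H2 -> H2
  + 28.0.0.0/8 (H3) depth=8
  lookup 0.0.1.157: bits 000 walk d0:-→d1:H1→d2:-→d3:- -> H1
  lookup 28.139.93.118: bits 00011100100010110101110101110110 walk d0:-→d1:H1→d2:-→d3:-→d4:-→d5:H0→d6:-→d7:-→d8:H3→d9:-→d10:-→d11:-→d12:H1→d13:-→d14:-→d15:-→d16:H0→d17:-→d18:-→d19:-→d20:-→d21:-→d22:-→d23:-→d24:-→d25:-→d26:-→d27:-→d28:-→d29:-→d30:H2→d31:-→d32:H0 -> H0

== LOOKUPS ==
["H1","H3","H1","H3","H1","H1","H1","H1","H1","H1","H1","H1","H1","H2","H1","H0"]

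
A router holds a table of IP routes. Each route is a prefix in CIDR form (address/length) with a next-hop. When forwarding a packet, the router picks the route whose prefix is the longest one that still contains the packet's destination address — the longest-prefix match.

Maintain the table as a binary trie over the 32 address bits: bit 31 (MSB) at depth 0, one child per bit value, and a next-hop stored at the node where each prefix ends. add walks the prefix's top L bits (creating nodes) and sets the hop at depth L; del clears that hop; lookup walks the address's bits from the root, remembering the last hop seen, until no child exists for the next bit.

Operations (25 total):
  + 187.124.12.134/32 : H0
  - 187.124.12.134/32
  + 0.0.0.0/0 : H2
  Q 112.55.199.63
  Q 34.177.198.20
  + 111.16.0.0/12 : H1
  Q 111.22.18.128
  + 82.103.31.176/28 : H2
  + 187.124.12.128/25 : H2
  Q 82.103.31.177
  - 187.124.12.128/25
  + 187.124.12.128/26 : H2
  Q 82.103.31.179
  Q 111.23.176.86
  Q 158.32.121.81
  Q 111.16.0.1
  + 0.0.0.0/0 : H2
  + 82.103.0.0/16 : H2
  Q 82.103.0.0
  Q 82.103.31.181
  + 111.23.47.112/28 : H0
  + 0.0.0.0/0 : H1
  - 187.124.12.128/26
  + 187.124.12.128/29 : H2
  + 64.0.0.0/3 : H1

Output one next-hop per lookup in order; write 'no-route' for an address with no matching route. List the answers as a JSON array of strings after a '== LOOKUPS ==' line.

Process each operation:
  + 187.124.12.134/32 (H0) depth=32
  - 187.124.12.134/32 clear@32
  + 0.0.0.0/0 (H2) depth=0
  lookup 112.55.199.63: bits ε walk d0:H2 -> H2
  lookup 34.177.198.20: bits ε walk d0:H2 -> H2
  + 111.16.0.0/12 (H1) depth=12
  lookup 111.22.18.128: bits 011011110001 walk d0:H2→d1:-→d2:-→d3:-→d4:-→d5:-→d6:-→d7:-→d8:-→d9:-→d10:-→d11:-→d12:H1 -> H1
  + 82.103.31.176/28 (H2) depth=28
  + 187.124.12.128/25 (H2) depth=25
  lookup 82.103.31.177: bits 0101001001100111000111111011 walk d0:H2→d1:-→d2:-→d3:-→d4:-→d5:-→d6:-→d7:-→d8:-→d9:-→d10:-→d11:-→d12:-→d13:-→d14:-→d15:-→d16:-→d17:-→d18:-→d19:-→d20:-→d21:-→d22:-→d23:-→d24:-→d25:-→d26:-→d27:-→d28:H2 -> H2
  - 187.124.12.128/25 clear@25
  + 187.124.12.128/26 (H2) depth=26
  lookup 82.103.31.179: bits 0101001001100111000111111011 walk d0:H2→d1:-→d2:-→d3:-→d4:-→d5:-→d6:-→d7:-→d8:-→d9:-→d10:-→d11:-→d12:-→d13:-→d14:-→d15:-→d16:-→d17:-→d18:-→d19:-→d20:-→d21:-→d22:-→d23:-→d24:-→d25:-→d26:-→d27:-→d28:H2 -> H2
  lookup 111.23.176.86: bits 011011110001 walk d0:H2→d1:-→d2:-→d3:-→d4:-→d5:-→d6:-→d7:-→d8:-→d9:-→d10:-→d11:-→d12:H1 -> H1
  lookup 158.32.121.81: bits 10 walk d0:H2→d1:-→d2:- -> H2
  lookup 111.16.0.1: bits 011011110001 walk d0:H2→d1:-→d2:-→d3:-→d4:-→d5:-→d6:-→d7:-→d8:-→d9:-→d10:-→d11:-→d12:H1 -> H1
  + 0.0.0.0/0 (H2) depth=0
  + 82.103.0.0/16 (H2) depth=16
  lookup 82.103.0.0: bits 0101001001100111000 walk d0:H2→d1:-→d2:-→d3:-→d4:-→d5:-→d6:-→d7:-→d8:-→d9:-→d10:-→d11:-→d12:-→d13:-→d14:-→d15:-→d16:H2→d17:-→d18:-→d19:- -> H2
  lookup 82.103.31.181: bits 0101001001100111000111111011 walk d0:H2→d1:-→d2:-→d3:-→d4:-→d5:-→d6:-→d7:-→d8:-→d9:-→d10:-→d11:-→d12:-→d13:-→d14:-→d15:-→d16:H2→d17:-→d18:-→d19:-→d20:-→d21:-→d22:-→d23:-→d24:-→d25:-→d26:-→d27:-→d28:H2 -> H2
  + 111.23.47.112/28 (H0) depth=28
  + 0.0.0.0/0 (H1) depth=0
  - 187.124.12.128/26 clear@26
  + 187.124.12.128/29 (H2) depth=29
  + 64.0.0.0/3 (H1) depth=3

== LOOKUPS ==
["H2","H2","H1","H2","H2","H1","H2","H1","H2","H2"]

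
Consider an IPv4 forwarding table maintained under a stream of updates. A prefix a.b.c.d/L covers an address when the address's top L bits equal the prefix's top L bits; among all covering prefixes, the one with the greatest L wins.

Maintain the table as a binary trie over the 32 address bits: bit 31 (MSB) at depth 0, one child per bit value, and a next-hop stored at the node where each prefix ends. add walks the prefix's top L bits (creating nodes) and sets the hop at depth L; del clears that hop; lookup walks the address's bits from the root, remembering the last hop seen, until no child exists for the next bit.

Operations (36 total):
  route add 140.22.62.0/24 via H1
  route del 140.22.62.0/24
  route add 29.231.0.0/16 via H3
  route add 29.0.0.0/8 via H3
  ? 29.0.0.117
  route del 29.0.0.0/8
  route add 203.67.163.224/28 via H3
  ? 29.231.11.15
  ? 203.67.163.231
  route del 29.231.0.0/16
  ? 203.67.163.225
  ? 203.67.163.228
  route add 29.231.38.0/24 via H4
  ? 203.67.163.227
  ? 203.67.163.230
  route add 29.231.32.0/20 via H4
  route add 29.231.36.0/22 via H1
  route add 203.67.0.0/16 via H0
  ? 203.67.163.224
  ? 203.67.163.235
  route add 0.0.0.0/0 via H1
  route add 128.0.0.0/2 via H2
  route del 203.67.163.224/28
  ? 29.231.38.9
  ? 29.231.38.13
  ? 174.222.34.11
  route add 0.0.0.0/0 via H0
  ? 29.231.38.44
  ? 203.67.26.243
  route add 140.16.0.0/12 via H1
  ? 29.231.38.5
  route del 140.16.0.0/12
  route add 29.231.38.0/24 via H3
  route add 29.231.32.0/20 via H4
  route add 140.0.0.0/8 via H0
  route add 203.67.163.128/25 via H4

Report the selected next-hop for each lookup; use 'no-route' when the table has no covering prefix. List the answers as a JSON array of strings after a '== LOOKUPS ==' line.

Trace:
  + 140.22.62.0/24 (H1) depth=24
  del 140.22.62.0/24 (clear depth 24)
  + 29.231.0.0/16 (H3) depth=16
  + 29.0.0.0/8 (H3) depth=8
  ? 29.0.0.117  path d0:-→d1:-→d2:-→d3:-→d4:-→d5:-→d6:-→d7:-→d8:H3  best=H3
  del 29.0.0.0/8 (clear depth 8)
  + 203.67.163.224/28 (H3) depth=28
  ? 29.231.11.15  path d0:-→d1:-→d2:-→d3:-→d4:-→d5:-→d6:-→d7:-→d8:-→d9:-→d10:-→d11:-→d12:-→d13:-→d14:-→d15:-→d16:H3  best=H3
  ? 203.67.163.231  path d0:-→d1:-→d2:-→d3:-→d4:-→d5:-→d6:-→d7:-→d8:-→d9:-→d10:-→d11:-→d12:-→d13:-→d14:-→d15:-→d16:-→d17:-→d18:-→d19:-→d20:-→d21:-→d22:-→d23:-→d24:-→d25:-→d26:-→d27:-→d28:H3  best=H3
  del 29.231.0.0/16 (clear depth 16)
  ? 203.67.163.225  path d0:-→d1:-→d2:-→d3:-→d4:-→d5:-→d6:-→d7:-→d8:-→d9:-→d10:-→d11:-→d12:-→d13:-→d14:-→d15:-→d16:-→d17:-→d18:-→d19:-→d20:-→d21:-→d22:-→d23:-→d24:-→d25:-→d26:-→d27:-→d28:H3  best=H3
  ? 203.67.163.228  path d0:-→d1:-→d2:-→d3:-→d4:-→d5:-→d6:-→d7:-→d8:-→d9:-→d10:-→d11:-→d12:-→d13:-→d14:-→d15:-→d16:-→d17:-→d18:-→d19:-→d20:-→d21:-→d22:-→d23:-→d24:-→d25:-→d26:-→d27:-→d28:H3  best=H3
  + 29.231.38.0/24 (H4) depth=24
  ? 203.67.163.227  path d0:-→d1:-→d2:-→d3:-→d4:-→d5:-→d6:-→d7:-→d8:-→d9:-→d10:-→d11:-→d12:-→d13:-→d14:-→d15:-→d16:-→d17:-→d18:-→d19:-→d20:-→d21:-→d22:-→d23:-→d24:-→d25:-→d26:-→d27:-→d28:H3  best=H3
  ? 203.67.163.230  path d0:-→d1:-→d2:-→d3:-→d4:-→d5:-→d6:-→d7:-→d8:-→d9:-→d10:-→d11:-→d12:-→d13:-→d14:-→d15:-→d16:-→d17:-→d18:-→d19:-→d20:-→d21:-→d22:-→d23:-→d24:-→d25:-→d26:-→d27:-→d28:H3  best=H3
  + 29.231.32.0/20 (H4) depth=20
  + 29.231.36.0/22 (H1) depth=22
  + 203.67.0.0/16 (H0) depth=16
  ? 203.67.163.224  path d0:-→d1:-→d2:-→d3:-→d4:-→d5:-→d6:-→d7:-→d8:-→d9:-→d10:-→d11:-→d12:-→d13:-→d14:-→d15:-→d16:H0→d17:-→d18:-→d19:-→d20:-→d21:-→d22:-→d23:-→d24:-→d25:-→d26:-→d27:-→d28:H3  best=H3
  ? 203.67.163.235  path d0:-→d1:-→d2:-→d3:-→d4:-→d5:-→d6:-→d7:-→d8:-→d9:-→d10:-→d11:-→d12:-→d13:-→d14:-→d15:-→d16:H0→d17:-→d18:-→d19:-→d20:-→d21:-→d22:-→d23:-→d24:-→d25:-→d26:-→d27:-→d28:H3  best=H3
  + 0.0.0.0/0 (H1) depth=0
  + 128.0.0.0/2 (H2) depth=2
  del 203.67.163.224/28 (clear depth 28)
  ? 29.231.38.9  path d0:H1→d1:-→d2:-→d3:-→d4:-→d5:-→d6:-→d7:-→d8:-→d9:-→d10:-→d11:-→d12:-→d13:-→d14:-→d15:-→d16:-→d17:-→d18:-→d19:-→d20:H4→d21:-→d22:H1→d23:-→d24:H4  best=H4
  ? 29.231.38.13  path d0:H1→d1:-→d2:-→d3:-→d4:-→d5:-→d6:-→d7:-→d8:-→d9:-→d10:-→d11:-→d12:-→d13:-→d14:-→d15:-→d16:-→d17:-→d18:-→d19:-→d20:H4→d21:-→d22:H1→d23:-→d24:H4  best=H4
  ? 174.222.34.11  path d0:H1→d1:-→d2:H2  best=H2
  + 0.0.0.0/0 (H0) depth=0
  ? 29.231.38.44  path d0:H0→d1:-→d2:-→d3:-→d4:-→d5:-→d6:-→d7:-→d8:-→d9:-→d10:-→d11:-→d12:-→d13:-→d14:-→d15:-→d16:-→d17:-→d18:-→d19:-→d20:H4→d21:-→d22:H1→d23:-→d24:H4  best=H4
  ? 203.67.26.243  path d0:H0→d1:-→d2:-→d3:-→d4:-→d5:-→d6:-→d7:-→d8:-→d9:-→d10:-→d11:-→d12:-→d13:-→d14:-→d15:-→d16:H0  best=H0
  + 140.16.0.0/12 (H1) depth=12
  ? 29.231.38.5  path d0:H0→d1:-→d2:-→d3:-→d4:-→d5:-→d6:-→d7:-→d8:-→d9:-→d10:-→d11:-→d12:-→d13:-→d14:-→d15:-→d16:-→d17:-→d18:-→d19:-→d20:H4→d21:-→d22:H1→d23:-→d24:H4  best=H4
  del 140.16.0.0/12 (clear depth 12)
  + 29.231.38.0/24 (H3) depth=24
  + 29.231.32.0/20 (H4) depth=20
  + 140.0.0.0/8 (H0) depth=8
  + 203.67.163.128/25 (H4) depth=25

== LOOKUPS ==
["H3","H3","H3","H3","H3","H3","H3","H3","H3","H4","H4","H2","H4","H0","H4"]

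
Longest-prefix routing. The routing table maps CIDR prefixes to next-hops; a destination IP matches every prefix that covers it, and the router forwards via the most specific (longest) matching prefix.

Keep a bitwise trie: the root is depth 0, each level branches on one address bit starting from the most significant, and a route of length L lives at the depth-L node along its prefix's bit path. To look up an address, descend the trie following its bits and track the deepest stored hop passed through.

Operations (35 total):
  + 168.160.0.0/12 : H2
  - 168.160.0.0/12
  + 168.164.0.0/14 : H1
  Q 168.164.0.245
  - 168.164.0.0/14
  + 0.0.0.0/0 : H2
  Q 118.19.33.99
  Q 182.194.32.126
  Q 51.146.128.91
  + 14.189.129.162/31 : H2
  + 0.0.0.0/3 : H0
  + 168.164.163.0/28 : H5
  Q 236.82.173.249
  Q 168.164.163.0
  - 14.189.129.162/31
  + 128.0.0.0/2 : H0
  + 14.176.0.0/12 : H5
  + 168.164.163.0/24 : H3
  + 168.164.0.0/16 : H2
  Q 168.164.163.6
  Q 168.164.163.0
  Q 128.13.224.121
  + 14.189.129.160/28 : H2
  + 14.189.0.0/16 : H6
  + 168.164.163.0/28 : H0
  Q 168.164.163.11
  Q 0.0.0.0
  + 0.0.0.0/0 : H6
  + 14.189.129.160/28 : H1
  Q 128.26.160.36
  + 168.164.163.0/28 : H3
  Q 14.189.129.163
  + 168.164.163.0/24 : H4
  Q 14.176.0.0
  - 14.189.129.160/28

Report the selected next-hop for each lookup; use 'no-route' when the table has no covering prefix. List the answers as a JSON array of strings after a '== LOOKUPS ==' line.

Apply in order:
  + 168.160.0.0/12 (H2) depth=12
  - 168.160.0.0/12 clear@12
  + 168.164.0.0/14 (H1) depth=14
  Q 168.164.0.245: descend 10101000101001 ; hops seen [H1] ; pick H1
  - 168.164.0.0/14 clear@14
  + 0.0.0.0/0 (H2) depth=0
  Q 118.19.33.99: descend ε ; hops seen [H2] ; pick H2
  Q 182.194.32.126: descend 101 ; hops seen [H2] ; pick H2
  Q 51.146.128.91: descend ε ; hops seen [H2] ; pick H2
  + 14.189.129.162/31 (H2) depth=31
  + 0.0.0.0/3 (H0) depth=3
  + 168.164.163.0/28 (H5) depth=28
  Q 236.82.173.249: descend 1 ; hops seen [H2] ; pick H2
  Q 168.164.163.0: descend 1010100010100100101000110000 ; hops seen [H2,H5] ; pick H5
  - 14.189.129.162/31 clear@31
  + 128.0.0.0/2 (H0) depth=2
  + 14.176.0.0/12 (H5) depth=12
  + 168.164.163.0/24 (H3) depth=24
  + 168.164.0.0/16 (H2) depth=16
  Q 168.164.163.6: descend 1010100010100100101000110000 ; hops seen [H2,H0,H2,H3,H5] ; pick H5
  Q 168.164.163.0: descend 1010100010100100101000110000 ; hops seen [H2,H0,H2,H3,H5] ; pick H5
  Q 128.13.224.121: descend 10 ; hops seen [H2,H0] ; pick H0
  + 14.189.129.160/28 (H2) depth=28
  + 14.189.0.0/16 (H6) depth=16
  + 168.164.163.0/28 (H0) depth=28
  Q 168.164.163.11: descend 1010100010100100101000110000 ; hops seen [H2,H0,H2,H3,H0] ; pick H0
  Q 0.0.0.0: descend 0000 ; hops seen [H2,H0] ; pick H0
  + 0.0.0.0/0 (H6) depth=0
  + 14.189.129.160/28 (H1) depth=28
  Q 128.26.160.36: descend 10 ; hops seen [H6,H0] ; pick H0
  + 168.164.163.0/28 (H3) depth=28
  Q 14.189.129.163: descend 0000111010111101100000011010001 ; hops seen [H6,H0,H5,H6,H1] ; pick H1
  + 168.164.163.0/24 (H4) depth=24
  Q 14.176.0.0: descend 000011101011 ; hops seen [H6,H0,H5] ; pick H5
  - 14.189.129.160/28 clear@28

== LOOKUPS ==
["H1","H2","H2","H2","H2","H5","H5","H5","H0","H0","H0","H0","H1","H5"]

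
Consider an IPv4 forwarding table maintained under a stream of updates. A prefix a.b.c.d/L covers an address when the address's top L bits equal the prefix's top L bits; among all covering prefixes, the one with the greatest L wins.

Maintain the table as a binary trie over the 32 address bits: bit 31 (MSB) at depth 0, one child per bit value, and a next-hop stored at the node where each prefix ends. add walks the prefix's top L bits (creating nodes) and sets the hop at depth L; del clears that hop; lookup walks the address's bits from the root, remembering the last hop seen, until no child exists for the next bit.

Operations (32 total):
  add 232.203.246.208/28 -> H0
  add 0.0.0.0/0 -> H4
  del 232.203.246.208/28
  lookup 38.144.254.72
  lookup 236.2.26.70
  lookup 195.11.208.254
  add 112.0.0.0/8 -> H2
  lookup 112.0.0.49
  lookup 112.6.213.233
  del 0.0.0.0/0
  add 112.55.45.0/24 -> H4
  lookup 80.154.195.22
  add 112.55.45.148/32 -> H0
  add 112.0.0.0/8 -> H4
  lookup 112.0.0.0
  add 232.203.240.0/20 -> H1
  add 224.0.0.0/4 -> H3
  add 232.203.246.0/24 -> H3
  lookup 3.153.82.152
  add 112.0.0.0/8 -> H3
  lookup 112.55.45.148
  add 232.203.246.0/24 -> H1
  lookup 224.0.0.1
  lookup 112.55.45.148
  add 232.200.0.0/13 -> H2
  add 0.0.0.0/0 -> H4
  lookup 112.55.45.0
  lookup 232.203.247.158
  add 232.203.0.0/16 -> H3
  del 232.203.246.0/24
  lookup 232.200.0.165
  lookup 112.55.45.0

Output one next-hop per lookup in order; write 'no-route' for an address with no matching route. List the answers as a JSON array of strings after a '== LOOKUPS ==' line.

Trace:
  add 232.203.246.208/28 -> H0 at depth 28
  add 0.0.0.0/0 -> H4 at depth 0
  del 232.203.246.208/28 (clear depth 28)
  ? 38.144.254.72  path d0:H4  best=H4
  ? 236.2.26.70  path d0:H4→d1:-→d2:-→d3:-→d4:-→d5:-  best=H4
  ? 195.11.208.254  path d0:H4→d1:-→d2:-  best=H4
  add 112.0.0.0/8 -> H2 at depth 8
  ? 112.0.0.49  path d0:H4→d1:-→d2:-→d3:-→d4:-→d5:-→d6:-→d7:-→d8:H2  best=H2
  ? 112.6.213.233  path d0:H4→d1:-→d2:-→d3:-→d4:-→d5:-→d6:-→d7:-→d8:H2  best=H2
  del 0.0.0.0/0 (clear depth 0)
  add 112.55.45.0/24 -> H4 at depth 24
  ? 80.154.195.22  path d0:-→d1:-→d2:-  best=no-route
  add 112.55.45.148/32 -> H0 at depth 32
  add 112.0.0.0/8 -> H4 at depth 8
  ? 112.0.0.0  path d0:-→d1:-→d2:-→d3:-→d4:-→d5:-→d6:-→d7:-→d8:H4→d9:-→d10:-  best=H4
  add 232.203.240.0/20 -> H1 at depth 20
  add 224.0.0.0/4 -> H3 at depth 4
  add 232.203.246.0/24 -> H3 at depth 24
  ? 3.153.82.152  path d0:-→d1:-  best=no-route
  add 112.0.0.0/8 -> H3 at depth 8
  ? 112.55.45.148  path d0:-→d1:-→d2:-→d3:-→d4:-→d5:-→d6:-→d7:-→d8:H3→d9:-→d10:-→d11:-→d12:-→d13:-→d14:-→d15:-→d16:-→d17:-→d18:-→d19:-→d20:-→d21:-→d22:-→d23:-→d24:H4→d25:-→d26:-→d27:-→d28:-→d29:-→d30:-→d31:-→d32:H0  best=H0
  add 232.203.246.0/24 -> H1 at depth 24
  ? 224.0.0.1  path d0:-→d1:-→d2:-→d3:-→d4:H3  best=H3
  ? 112.55.45.148  path d0:-→d1:-→d2:-→d3:-→d4:-→d5:-→d6:-→d7:-→d8:H3→d9:-→d10:-→d11:-→d12:-→d13:-→d14:-→d15:-→d16:-→d17:-→d18:-→d19:-→d20:-→d21:-→d22:-→d23:-→d24:H4→d25:-→d26:-→d27:-→d28:-→d29:-→d30:-→d31:-→d32:H0  best=H0
  add 232.200.0.0/13 -> H2 at depth 13
  add 0.0.0.0/0 -> H4 at depth 0
  ? 112.55.45.0  path d0:H4→d1:-→d2:-→d3:-→d4:-→d5:-→d6:-→d7:-→d8:H3→d9:-→d10:-→d11:-→d12:-→d13:-→d14:-→d15:-→d16:-→d17:-→d18:-→d19:-→d20:-→d21:-→d22:-→d23:-→d24:H4  best=H4
  ? 232.203.247.158  path d0:H4→d1:-→d2:-→d3:-→d4:H3→d5:-→d6:-→d7:-→d8:-→d9:-→d10:-→d11:-→d12:-→d13:H2→d14:-→d15:-→d16:-→d17:-→d18:-→d19:-→d20:H1→d21:-→d22:-→d23:-  best=H1
  add 232.203.0.0/16 -> H3 at depth 16
  del 232.203.246.0/24 (clear depth 24)
  ? 232.200.0.165  path d0:H4→d1:-→d2:-→d3:-→d4:H3→d5:-→d6:-→d7:-→d8:-→d9:-→d10:-→d11:-→d12:-→d13:H2→d14:-  best=H2
  ? 112.55.45.0  path d0:H4→d1:-→d2:-→d3:-→d4:-→d5:-→d6:-→d7:-→d8:H3→d9:-→d10:-→d11:-→d12:-→d13:-→d14:-→d15:-→d16:-→d17:-→d18:-→d19:-→d20:-→d21:-→d22:-→d23:-→d24:H4  best=H4

== LOOKUPS ==
["H4","H4","H4","H2","H2","no-route","H4","no-route","H0","H3","H0","H4","H1","H2","H4"]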